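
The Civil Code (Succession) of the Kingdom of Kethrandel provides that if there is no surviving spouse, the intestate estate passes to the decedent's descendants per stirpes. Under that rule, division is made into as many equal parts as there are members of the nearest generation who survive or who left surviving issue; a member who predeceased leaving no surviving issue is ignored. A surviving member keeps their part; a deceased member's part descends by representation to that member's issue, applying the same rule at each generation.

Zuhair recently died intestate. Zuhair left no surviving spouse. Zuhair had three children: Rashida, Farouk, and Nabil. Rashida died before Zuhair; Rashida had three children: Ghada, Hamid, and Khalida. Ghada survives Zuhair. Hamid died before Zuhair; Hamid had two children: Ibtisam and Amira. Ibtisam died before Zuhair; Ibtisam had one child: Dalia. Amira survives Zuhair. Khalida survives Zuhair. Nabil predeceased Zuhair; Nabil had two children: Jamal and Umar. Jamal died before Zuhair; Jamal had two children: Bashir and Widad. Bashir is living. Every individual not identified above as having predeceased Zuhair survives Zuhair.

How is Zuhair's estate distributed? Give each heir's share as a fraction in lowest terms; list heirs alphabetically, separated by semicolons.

Amira 1/18; Bashir 1/12; Dalia 1/18; Farouk 1/3; Ghada 1/9; Khalida 1/9; Umar 1/6; Widad 1/12

There is no surviving spouse, so the entire estate passes to Zuhair's descendants per stirpes.
The estate is divided into 3 equal shares of 1/3 among Rashida, Farouk, Nabil.
Rashida predeceased; the 1/3 allotted to Rashida's branch passes to Rashida's issue by representation.
The 1/3 is divided into 3 equal shares of 1/9 among Ghada, Hamid, Khalida.
Ghada is living and takes 1/9.
Hamid predeceased; the 1/9 allotted to Hamid's branch passes to Hamid's issue by representation.
The 1/9 is divided into 2 equal shares of 1/18 among Ibtisam, Amira.
Ibtisam predeceased; the 1/18 allotted to Ibtisam's branch passes to Ibtisam's issue by representation.
Dalia is the sole taker at this level and receives the full 1/18.
Amira is living and takes 1/18.
Khalida is living and takes 1/9.
Farouk is living and takes 1/3.
Nabil predeceased; the 1/3 allotted to Nabil's branch passes to Nabil's issue by representation.
The 1/3 is divided into 2 equal shares of 1/6 among Jamal, Umar.
Jamal predeceased; the 1/6 allotted to Jamal's branch passes to Jamal's issue by representation.
The 1/6 is divided into 2 equal shares of 1/12 among Bashir, Widad.
Bashir is living and takes 1/12.
Widad is living and takes 1/12.
Umar is living and takes 1/6.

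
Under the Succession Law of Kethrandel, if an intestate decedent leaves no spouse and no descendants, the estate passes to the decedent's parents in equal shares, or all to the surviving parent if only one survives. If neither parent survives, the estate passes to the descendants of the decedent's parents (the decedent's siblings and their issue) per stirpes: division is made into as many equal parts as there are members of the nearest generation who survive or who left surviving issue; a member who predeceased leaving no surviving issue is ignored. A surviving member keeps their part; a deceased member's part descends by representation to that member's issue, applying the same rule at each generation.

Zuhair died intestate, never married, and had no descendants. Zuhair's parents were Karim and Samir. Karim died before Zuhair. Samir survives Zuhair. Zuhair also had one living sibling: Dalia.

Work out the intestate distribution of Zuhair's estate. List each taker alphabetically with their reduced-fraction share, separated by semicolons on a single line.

Only one parent, Samir, survives, so Samir takes the entire estate. The siblings take nothing because a surviving parent has priority.

Samir 1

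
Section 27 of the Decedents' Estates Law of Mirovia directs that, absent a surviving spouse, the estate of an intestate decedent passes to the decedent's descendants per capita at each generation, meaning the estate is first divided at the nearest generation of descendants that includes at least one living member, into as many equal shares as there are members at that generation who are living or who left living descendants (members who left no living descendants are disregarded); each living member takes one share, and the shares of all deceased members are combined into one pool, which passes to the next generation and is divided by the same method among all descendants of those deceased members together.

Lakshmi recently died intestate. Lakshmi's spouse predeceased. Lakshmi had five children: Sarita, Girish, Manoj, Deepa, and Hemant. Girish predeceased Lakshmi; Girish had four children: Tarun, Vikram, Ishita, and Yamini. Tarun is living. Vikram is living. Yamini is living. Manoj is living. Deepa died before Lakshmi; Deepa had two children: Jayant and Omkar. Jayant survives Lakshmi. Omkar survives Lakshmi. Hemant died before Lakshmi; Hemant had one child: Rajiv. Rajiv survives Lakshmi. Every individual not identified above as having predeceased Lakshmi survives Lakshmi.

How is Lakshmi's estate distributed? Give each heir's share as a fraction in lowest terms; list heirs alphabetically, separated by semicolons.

There is no surviving spouse, so the entire estate passes to Lakshmi's descendants per capita at each generation.
At generation 1 (Sarita, Girish, Manoj, Deepa, Hemant) there are 5 shares of (1)/5 = 1/5 each.
Living: Sarita and Manoj — each takes 1/5.
Deceased: Girish, Deepa, and Hemant. Their combined 3/5 is pooled and carried to generation 2.
At generation 2 (Tarun, Vikram, Ishita, Yamini, Jayant, Omkar, Rajiv) there are 7 shares of (3/5)/7 = 3/35 each.
Living: Tarun, Vikram, Ishita, Yamini, Jayant, Omkar, and Rajiv — each takes 3/35.

Ishita 3/35; Jayant 3/35; Manoj 1/5; Omkar 3/35; Rajiv 3/35; Sarita 1/5; Tarun 3/35; Vikram 3/35; Yamini 3/35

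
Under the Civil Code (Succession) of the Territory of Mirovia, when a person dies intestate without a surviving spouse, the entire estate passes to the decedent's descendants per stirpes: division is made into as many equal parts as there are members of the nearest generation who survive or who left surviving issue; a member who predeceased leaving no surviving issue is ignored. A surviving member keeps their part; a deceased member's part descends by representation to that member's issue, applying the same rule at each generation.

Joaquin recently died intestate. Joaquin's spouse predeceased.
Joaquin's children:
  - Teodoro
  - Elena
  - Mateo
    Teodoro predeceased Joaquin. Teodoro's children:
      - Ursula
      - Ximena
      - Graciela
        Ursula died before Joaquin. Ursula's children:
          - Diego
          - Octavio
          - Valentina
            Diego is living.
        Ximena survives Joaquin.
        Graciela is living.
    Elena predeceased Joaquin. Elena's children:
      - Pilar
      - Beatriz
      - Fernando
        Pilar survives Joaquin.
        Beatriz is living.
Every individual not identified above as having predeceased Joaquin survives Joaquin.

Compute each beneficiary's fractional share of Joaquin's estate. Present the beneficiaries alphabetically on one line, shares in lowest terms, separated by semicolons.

Beatriz 1/9; Diego 1/27; Fernando 1/9; Graciela 1/9; Mateo 1/3; Octavio 1/27; Pilar 1/9; Valentina 1/27; Ximena 1/9

There is no surviving spouse, so the entire estate passes to Joaquin's descendants per stirpes.
The estate is divided into 3 equal shares of 1/3 among Teodoro, Elena, Mateo.
Teodoro predeceased; the 1/3 allotted to Teodoro's branch passes to Teodoro's issue by representation.
The 1/3 is divided into 3 equal shares of 1/9 among Ursula, Ximena, Graciela.
Ursula predeceased; the 1/9 allotted to Ursula's branch passes to Ursula's issue by representation.
The 1/9 is divided into 3 equal shares of 1/27 among Diego, Octavio, Valentina.
Diego is living and takes 1/27.
Octavio is living and takes 1/27.
Valentina is living and takes 1/27.
Ximena is living and takes 1/9.
Graciela is living and takes 1/9.
Elena predeceased; the 1/3 allotted to Elena's branch passes to Elena's issue by representation.
The 1/3 is divided into 3 equal shares of 1/9 among Pilar, Beatriz, Fernando.
Pilar is living and takes 1/9.
Beatriz is living and takes 1/9.
Fernando is living and takes 1/9.
Mateo is living and takes 1/3.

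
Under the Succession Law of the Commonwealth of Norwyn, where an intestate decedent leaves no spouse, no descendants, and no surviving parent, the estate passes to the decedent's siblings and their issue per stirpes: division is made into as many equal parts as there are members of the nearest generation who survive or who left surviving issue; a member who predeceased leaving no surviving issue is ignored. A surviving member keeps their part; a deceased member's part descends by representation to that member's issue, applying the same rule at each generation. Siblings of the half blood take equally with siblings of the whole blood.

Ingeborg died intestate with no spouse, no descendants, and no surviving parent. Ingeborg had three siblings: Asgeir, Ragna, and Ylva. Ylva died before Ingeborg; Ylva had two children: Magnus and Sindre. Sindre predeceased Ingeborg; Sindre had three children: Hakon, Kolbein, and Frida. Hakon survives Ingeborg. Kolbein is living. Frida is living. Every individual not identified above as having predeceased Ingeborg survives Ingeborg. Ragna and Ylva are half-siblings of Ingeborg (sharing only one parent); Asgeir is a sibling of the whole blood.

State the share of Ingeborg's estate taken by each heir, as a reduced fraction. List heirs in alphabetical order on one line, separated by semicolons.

Asgeir 1/3; Frida 1/18; Hakon 1/18; Kolbein 1/18; Magnus 1/6; Ragna 1/3

No spouse, descendants, or parent survives, so the estate passes to Ingeborg's siblings per stirpes.
Half-blood and whole-blood siblings take equally under the stated rule.
The estate is divided into 3 equal shares of 1/3 among Asgeir, Ragna, Ylva.
Asgeir is living and takes 1/3.
Ragna is living and takes 1/3.
Ylva predeceased; the 1/3 allotted to Ylva's branch passes to Ylva's issue by representation.
The 1/3 is divided into 2 equal shares of 1/6 among Magnus, Sindre.
Magnus is living and takes 1/6.
Sindre predeceased; the 1/6 allotted to Sindre's branch passes to Sindre's issue by representation.
The 1/6 is divided into 3 equal shares of 1/18 among Hakon, Kolbein, Frida.
Hakon is living and takes 1/18.
Kolbein is living and takes 1/18.
Frida is living and takes 1/18.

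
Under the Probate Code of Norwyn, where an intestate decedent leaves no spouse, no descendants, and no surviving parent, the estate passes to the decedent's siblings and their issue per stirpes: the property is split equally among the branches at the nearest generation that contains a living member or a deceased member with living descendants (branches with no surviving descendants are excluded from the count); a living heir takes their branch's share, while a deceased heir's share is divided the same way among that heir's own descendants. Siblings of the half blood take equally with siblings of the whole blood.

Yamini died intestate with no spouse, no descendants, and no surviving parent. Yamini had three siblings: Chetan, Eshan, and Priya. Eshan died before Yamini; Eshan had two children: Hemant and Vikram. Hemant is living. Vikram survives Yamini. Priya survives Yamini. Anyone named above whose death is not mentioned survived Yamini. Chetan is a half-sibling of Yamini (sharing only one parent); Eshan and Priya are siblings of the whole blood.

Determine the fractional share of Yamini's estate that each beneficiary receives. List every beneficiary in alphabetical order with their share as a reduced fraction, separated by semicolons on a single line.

Chetan 1/3; Hemant 1/6; Priya 1/3; Vikram 1/6

No spouse, descendants, or parent survives, so the estate passes to Yamini's siblings per stirpes.
Half-blood and whole-blood siblings take equally under the stated rule.
The estate is divided into 3 equal shares of 1/3 among Chetan, Eshan, Priya.
Chetan is living and takes 1/3.
Eshan predeceased; the 1/3 allotted to Eshan's branch passes to Eshan's issue by representation.
The 1/3 is divided into 2 equal shares of 1/6 among Hemant, Vikram.
Hemant is living and takes 1/6.
Vikram is living and takes 1/6.
Priya is living and takes 1/3.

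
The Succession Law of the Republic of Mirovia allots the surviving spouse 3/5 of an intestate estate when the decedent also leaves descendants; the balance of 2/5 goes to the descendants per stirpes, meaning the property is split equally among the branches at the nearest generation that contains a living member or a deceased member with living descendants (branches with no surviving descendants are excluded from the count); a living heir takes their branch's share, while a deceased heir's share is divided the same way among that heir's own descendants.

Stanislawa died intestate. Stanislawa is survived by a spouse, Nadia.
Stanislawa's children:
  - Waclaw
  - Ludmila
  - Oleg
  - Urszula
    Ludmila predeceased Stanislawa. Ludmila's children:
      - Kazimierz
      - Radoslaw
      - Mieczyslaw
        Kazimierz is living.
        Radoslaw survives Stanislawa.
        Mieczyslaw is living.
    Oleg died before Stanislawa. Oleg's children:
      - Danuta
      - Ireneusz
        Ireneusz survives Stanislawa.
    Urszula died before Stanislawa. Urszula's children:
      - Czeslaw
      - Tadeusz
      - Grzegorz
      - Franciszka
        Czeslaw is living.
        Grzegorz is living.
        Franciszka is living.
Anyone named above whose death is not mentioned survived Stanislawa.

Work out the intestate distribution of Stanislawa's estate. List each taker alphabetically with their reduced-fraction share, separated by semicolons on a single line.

Czeslaw 1/40; Danuta 1/20; Franciszka 1/40; Grzegorz 1/40; Ireneusz 1/20; Kazimierz 1/30; Mieczyslaw 1/30; Nadia 3/5; Radoslaw 1/30; Tadeusz 1/40; Waclaw 1/10

Nadia, as surviving spouse, takes 3/5.
The remaining 2/5 passes to Stanislawa's descendants per stirpes.
The 2/5 is divided into 4 equal shares of 1/10 among Waclaw, Ludmila, Oleg, Urszula.
Waclaw is living and takes 1/10.
Ludmila predeceased; the 1/10 allotted to Ludmila's branch passes to Ludmila's issue by representation.
The 1/10 is divided into 3 equal shares of 1/30 among Kazimierz, Radoslaw, Mieczyslaw.
Kazimierz is living and takes 1/30.
Radoslaw is living and takes 1/30.
Mieczyslaw is living and takes 1/30.
Oleg predeceased; the 1/10 allotted to Oleg's branch passes to Oleg's issue by representation.
The 1/10 is divided into 2 equal shares of 1/20 among Danuta, Ireneusz.
Danuta is living and takes 1/20.
Ireneusz is living and takes 1/20.
Urszula predeceased; the 1/10 allotted to Urszula's branch passes to Urszula's issue by representation.
The 1/10 is divided into 4 equal shares of 1/40 among Czeslaw, Tadeusz, Grzegorz, Franciszka.
Czeslaw is living and takes 1/40.
Tadeusz is living and takes 1/40.
Grzegorz is living and takes 1/40.
Franciszka is living and takes 1/40.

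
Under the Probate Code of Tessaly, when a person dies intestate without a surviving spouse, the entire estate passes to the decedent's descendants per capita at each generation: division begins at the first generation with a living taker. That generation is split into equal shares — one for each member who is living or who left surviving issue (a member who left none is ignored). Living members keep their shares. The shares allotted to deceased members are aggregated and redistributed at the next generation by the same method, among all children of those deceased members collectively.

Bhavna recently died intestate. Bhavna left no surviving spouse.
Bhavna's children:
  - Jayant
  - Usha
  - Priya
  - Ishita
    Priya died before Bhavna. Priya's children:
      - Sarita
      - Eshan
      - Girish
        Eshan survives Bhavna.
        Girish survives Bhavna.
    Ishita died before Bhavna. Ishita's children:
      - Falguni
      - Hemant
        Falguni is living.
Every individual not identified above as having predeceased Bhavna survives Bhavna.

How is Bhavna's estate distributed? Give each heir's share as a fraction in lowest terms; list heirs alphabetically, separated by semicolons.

Eshan 1/10; Falguni 1/10; Girish 1/10; Hemant 1/10; Jayant 1/4; Sarita 1/10; Usha 1/4

There is no surviving spouse, so the entire estate passes to Bhavna's descendants per capita at each generation.
At generation 1 (Jayant, Usha, Priya, Ishita) there are 4 shares of (1)/4 = 1/4 each.
Living: Jayant and Usha — each takes 1/4.
Deceased: Priya and Ishita. Their combined 1/2 is pooled and carried to generation 2.
At generation 2 (Sarita, Eshan, Girish, Falguni, Hemant) there are 5 shares of (1/2)/5 = 1/10 each.
Living: Sarita, Eshan, Girish, Falguni, and Hemant — each takes 1/10.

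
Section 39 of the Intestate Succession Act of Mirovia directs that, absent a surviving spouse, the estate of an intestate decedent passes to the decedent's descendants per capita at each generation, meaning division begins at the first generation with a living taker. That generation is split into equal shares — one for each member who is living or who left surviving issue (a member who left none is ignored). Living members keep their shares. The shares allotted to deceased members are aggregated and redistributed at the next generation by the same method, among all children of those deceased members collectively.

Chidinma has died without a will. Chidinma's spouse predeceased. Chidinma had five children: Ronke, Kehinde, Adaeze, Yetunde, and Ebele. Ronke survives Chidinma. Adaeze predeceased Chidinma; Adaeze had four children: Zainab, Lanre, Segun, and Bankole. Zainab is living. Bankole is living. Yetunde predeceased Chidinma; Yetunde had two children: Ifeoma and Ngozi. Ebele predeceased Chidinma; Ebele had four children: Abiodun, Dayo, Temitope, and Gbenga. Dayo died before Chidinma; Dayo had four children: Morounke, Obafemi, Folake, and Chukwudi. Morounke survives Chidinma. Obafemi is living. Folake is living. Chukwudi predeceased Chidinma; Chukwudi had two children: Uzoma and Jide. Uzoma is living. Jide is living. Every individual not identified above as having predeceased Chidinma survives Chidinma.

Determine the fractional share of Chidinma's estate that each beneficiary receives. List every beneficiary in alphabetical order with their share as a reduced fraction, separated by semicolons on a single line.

Abiodun 3/50; Bankole 3/50; Folake 3/200; Gbenga 3/50; Ifeoma 3/50; Jide 3/400; Kehinde 1/5; Lanre 3/50; Morounke 3/200; Ngozi 3/50; Obafemi 3/200; Ronke 1/5; Segun 3/50; Temitope 3/50; Uzoma 3/400; Zainab 3/50

There is no surviving spouse, so the entire estate passes to Chidinma's descendants per capita at each generation.
At generation 1 (Ronke, Kehinde, Adaeze, Yetunde, Ebele) there are 5 shares of (1)/5 = 1/5 each.
Living: Ronke and Kehinde — each takes 1/5.
Deceased: Adaeze, Yetunde, and Ebele. Their combined 3/5 is pooled and carried to generation 2.
At generation 2 (Zainab, Lanre, Segun, Bankole, Ifeoma, Ngozi, Abiodun, Dayo, Temitope, Gbenga) there are 10 shares of (3/5)/10 = 3/50 each.
Living: Zainab, Lanre, Segun, Bankole, Ifeoma, Ngozi, Abiodun, Temitope, and Gbenga — each takes 3/50.
Deceased: Dayo. That 3/50 share is carried to generation 3.
At generation 3 (Morounke, Obafemi, Folake, Chukwudi) there are 4 shares of (3/50)/4 = 3/200 each.
Living: Morounke, Obafemi, and Folake — each takes 3/200.
Deceased: Chukwudi. That 3/200 share is carried to generation 4.
At generation 4 (Uzoma, Jide) there are 2 shares of (3/200)/2 = 3/400 each.
Living: Uzoma and Jide — each takes 3/400.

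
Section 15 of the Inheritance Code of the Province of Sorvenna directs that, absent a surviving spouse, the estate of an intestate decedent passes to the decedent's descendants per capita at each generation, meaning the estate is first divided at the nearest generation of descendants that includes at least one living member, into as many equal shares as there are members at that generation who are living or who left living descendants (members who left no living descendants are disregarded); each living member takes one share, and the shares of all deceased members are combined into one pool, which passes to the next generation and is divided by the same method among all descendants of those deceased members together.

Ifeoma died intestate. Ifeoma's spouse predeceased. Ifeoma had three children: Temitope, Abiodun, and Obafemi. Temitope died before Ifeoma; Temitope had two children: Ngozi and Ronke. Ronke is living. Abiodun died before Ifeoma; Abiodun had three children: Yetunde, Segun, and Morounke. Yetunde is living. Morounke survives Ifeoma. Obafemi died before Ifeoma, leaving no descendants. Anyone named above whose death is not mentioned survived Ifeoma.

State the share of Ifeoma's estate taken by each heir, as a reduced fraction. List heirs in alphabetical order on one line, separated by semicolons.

Morounke 1/5; Ngozi 1/5; Ronke 1/5; Segun 1/5; Yetunde 1/5

There is no surviving spouse, so the entire estate passes to Ifeoma's descendants per capita at each generation.
No one at generation 1 (Temitope, Abiodun) is living; moving to the next generation.
At generation 2 (Ngozi, Ronke, Yetunde, Segun, Morounke) there are 5 shares of (1)/5 = 1/5 each.
Living: Ngozi, Ronke, Yetunde, Segun, and Morounke — each takes 1/5.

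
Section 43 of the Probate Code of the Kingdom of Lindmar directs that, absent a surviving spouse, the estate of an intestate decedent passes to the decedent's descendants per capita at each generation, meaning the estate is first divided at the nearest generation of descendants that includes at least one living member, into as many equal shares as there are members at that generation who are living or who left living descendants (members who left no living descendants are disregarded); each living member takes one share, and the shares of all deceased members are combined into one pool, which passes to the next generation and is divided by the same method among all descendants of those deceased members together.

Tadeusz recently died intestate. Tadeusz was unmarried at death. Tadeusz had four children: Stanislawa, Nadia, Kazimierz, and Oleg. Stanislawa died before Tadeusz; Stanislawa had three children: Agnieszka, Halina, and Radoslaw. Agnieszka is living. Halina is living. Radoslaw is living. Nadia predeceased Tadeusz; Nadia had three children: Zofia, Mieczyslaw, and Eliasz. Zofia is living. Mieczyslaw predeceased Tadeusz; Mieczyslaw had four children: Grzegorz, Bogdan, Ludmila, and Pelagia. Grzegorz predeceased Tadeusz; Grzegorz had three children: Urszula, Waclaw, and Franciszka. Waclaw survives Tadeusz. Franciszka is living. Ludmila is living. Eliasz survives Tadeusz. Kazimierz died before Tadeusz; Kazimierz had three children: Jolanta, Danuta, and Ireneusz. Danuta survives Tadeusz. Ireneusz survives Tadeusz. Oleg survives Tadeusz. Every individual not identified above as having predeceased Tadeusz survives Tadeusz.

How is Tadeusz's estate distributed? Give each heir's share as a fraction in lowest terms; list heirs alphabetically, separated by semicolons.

Agnieszka 1/12; Bogdan 1/48; Danuta 1/12; Eliasz 1/12; Franciszka 1/144; Halina 1/12; Ireneusz 1/12; Jolanta 1/12; Ludmila 1/48; Oleg 1/4; Pelagia 1/48; Radoslaw 1/12; Urszula 1/144; Waclaw 1/144; Zofia 1/12

There is no surviving spouse, so the entire estate passes to Tadeusz's descendants per capita at each generation.
At generation 1 (Stanislawa, Nadia, Kazimierz, Oleg) there are 4 shares of (1)/4 = 1/4 each.
Living: Oleg — each takes 1/4.
Deceased: Stanislawa, Nadia, and Kazimierz. Their combined 3/4 is pooled and carried to generation 2.
At generation 2 (Agnieszka, Halina, Radoslaw, Zofia, Mieczyslaw, Eliasz, Jolanta, Danuta, Ireneusz) there are 9 shares of (3/4)/9 = 1/12 each.
Living: Agnieszka, Halina, Radoslaw, Zofia, Eliasz, Jolanta, Danuta, and Ireneusz — each takes 1/12.
Deceased: Mieczyslaw. That 1/12 share is carried to generation 3.
At generation 3 (Grzegorz, Bogdan, Ludmila, Pelagia) there are 4 shares of (1/12)/4 = 1/48 each.
Living: Bogdan, Ludmila, and Pelagia — each takes 1/48.
Deceased: Grzegorz. That 1/48 share is carried to generation 4.
At generation 4 (Urszula, Waclaw, Franciszka) there are 3 shares of (1/48)/3 = 1/144 each.
Living: Urszula, Waclaw, and Franciszka — each takes 1/144.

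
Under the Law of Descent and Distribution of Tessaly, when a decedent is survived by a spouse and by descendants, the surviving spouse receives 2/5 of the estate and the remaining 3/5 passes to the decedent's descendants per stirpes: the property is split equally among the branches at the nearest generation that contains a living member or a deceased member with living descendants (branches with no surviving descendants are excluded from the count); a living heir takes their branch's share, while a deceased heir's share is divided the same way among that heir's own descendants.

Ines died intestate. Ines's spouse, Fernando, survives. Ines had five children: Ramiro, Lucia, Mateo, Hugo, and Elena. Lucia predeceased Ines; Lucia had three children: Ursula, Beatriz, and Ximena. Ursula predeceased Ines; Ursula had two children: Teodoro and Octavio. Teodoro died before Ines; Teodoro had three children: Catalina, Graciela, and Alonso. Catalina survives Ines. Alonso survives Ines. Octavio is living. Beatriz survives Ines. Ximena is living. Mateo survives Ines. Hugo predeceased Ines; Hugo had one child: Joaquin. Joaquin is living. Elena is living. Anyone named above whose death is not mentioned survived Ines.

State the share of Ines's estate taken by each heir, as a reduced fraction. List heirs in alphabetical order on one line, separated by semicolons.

Alonso 1/150; Beatriz 1/25; Catalina 1/150; Elena 3/25; Fernando 2/5; Graciela 1/150; Joaquin 3/25; Mateo 3/25; Octavio 1/50; Ramiro 3/25; Ximena 1/25

Fernando, as surviving spouse, takes 2/5.
The remaining 3/5 passes to Ines's descendants per stirpes.
The 3/5 is divided into 5 equal shares of 3/25 among Ramiro, Lucia, Mateo, Hugo, Elena.
Ramiro is living and takes 3/25.
Lucia predeceased; the 3/25 allotted to Lucia's branch passes to Lucia's issue by representation.
The 3/25 is divided into 3 equal shares of 1/25 among Ursula, Beatriz, Ximena.
Ursula predeceased; the 1/25 allotted to Ursula's branch passes to Ursula's issue by representation.
The 1/25 is divided into 2 equal shares of 1/50 among Teodoro, Octavio.
Teodoro predeceased; the 1/50 allotted to Teodoro's branch passes to Teodoro's issue by representation.
The 1/50 is divided into 3 equal shares of 1/150 among Catalina, Graciela, Alonso.
Catalina is living and takes 1/150.
Graciela is living and takes 1/150.
Alonso is living and takes 1/150.
Octavio is living and takes 1/50.
Beatriz is living and takes 1/25.
Ximena is living and takes 1/25.
Mateo is living and takes 3/25.
Hugo predeceased; the 3/25 allotted to Hugo's branch passes to Hugo's issue by representation.
Joaquin is the sole taker at this level and receives the full 3/25.
Elena is living and takes 3/25.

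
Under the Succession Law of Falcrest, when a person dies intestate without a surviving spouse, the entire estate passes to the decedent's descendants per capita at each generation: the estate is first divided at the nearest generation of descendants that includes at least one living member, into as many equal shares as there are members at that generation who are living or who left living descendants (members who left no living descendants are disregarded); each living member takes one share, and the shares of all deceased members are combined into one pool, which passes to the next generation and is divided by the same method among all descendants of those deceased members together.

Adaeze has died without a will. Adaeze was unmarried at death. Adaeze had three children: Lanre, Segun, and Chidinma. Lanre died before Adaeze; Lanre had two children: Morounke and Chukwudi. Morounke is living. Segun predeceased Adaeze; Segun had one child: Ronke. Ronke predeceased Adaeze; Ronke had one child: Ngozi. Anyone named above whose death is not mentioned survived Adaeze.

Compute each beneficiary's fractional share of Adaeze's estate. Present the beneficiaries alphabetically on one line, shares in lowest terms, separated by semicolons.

There is no surviving spouse, so the entire estate passes to Adaeze's descendants per capita at each generation.
At generation 1 (Lanre, Segun, Chidinma) there are 3 shares of (1)/3 = 1/3 each.
Living: Chidinma — each takes 1/3.
Deceased: Lanre and Segun. Their combined 2/3 is pooled and carried to generation 2.
At generation 2 (Morounke, Chukwudi, Ronke) there are 3 shares of (2/3)/3 = 2/9 each.
Living: Morounke and Chukwudi — each takes 2/9.
Deceased: Ronke. That 2/9 share is carried to generation 3.
At generation 3 (Ngozi) there are 1 shares of (2/9)/1 = 2/9 each.
Living: Ngozi — each takes 2/9.

Chidinma 1/3; Chukwudi 2/9; Morounke 2/9; Ngozi 2/9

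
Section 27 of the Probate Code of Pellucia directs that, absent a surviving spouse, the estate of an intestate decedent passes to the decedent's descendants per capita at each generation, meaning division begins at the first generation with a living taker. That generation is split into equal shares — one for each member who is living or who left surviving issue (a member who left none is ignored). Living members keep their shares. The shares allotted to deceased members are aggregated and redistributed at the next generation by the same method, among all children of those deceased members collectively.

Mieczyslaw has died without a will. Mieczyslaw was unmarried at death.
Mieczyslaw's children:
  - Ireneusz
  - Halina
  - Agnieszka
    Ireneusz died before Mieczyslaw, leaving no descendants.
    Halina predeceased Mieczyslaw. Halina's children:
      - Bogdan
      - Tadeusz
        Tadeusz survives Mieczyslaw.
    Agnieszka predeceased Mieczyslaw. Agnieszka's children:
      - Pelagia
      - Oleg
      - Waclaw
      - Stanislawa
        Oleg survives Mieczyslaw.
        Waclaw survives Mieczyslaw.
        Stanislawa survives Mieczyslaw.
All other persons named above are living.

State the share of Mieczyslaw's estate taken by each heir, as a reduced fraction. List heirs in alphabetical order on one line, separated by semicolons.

There is no surviving spouse, so the entire estate passes to Mieczyslaw's descendants per capita at each generation.
No one at generation 1 (Halina, Agnieszka) is living; moving to the next generation.
At generation 2 (Bogdan, Tadeusz, Pelagia, Oleg, Waclaw, Stanislawa) there are 6 shares of (1)/6 = 1/6 each.
Living: Bogdan, Tadeusz, Pelagia, Oleg, Waclaw, and Stanislawa — each takes 1/6.

Bogdan 1/6; Oleg 1/6; Pelagia 1/6; Stanislawa 1/6; Tadeusz 1/6; Waclaw 1/6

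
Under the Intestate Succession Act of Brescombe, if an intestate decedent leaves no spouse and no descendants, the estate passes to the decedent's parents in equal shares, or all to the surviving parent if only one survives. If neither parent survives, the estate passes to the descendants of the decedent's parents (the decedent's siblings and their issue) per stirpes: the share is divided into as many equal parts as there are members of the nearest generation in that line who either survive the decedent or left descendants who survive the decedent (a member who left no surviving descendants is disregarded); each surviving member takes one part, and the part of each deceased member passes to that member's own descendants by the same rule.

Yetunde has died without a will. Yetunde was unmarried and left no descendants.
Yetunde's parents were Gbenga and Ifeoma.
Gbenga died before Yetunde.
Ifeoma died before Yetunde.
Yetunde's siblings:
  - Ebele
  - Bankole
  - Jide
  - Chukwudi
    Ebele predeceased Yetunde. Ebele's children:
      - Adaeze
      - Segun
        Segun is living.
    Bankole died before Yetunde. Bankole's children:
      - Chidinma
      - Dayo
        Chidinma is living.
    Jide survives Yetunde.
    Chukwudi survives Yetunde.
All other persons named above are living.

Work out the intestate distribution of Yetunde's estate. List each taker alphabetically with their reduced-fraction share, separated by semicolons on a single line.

Neither parent survives and there are no descendants, so the estate passes to Yetunde's siblings and their issue per stirpes.
The estate is divided into 4 equal shares of 1/4 among Ebele, Bankole, Jide, Chukwudi.
Ebele predeceased; the 1/4 allotted to Ebele's branch passes to Ebele's issue by representation.
The 1/4 is divided into 2 equal shares of 1/8 among Adaeze, Segun.
Adaeze is living and takes 1/8.
Segun is living and takes 1/8.
Bankole predeceased; the 1/4 allotted to Bankole's branch passes to Bankole's issue by representation.
The 1/4 is divided into 2 equal shares of 1/8 among Chidinma, Dayo.
Chidinma is living and takes 1/8.
Dayo is living and takes 1/8.
Jide is living and takes 1/4.
Chukwudi is living and takes 1/4.

Adaeze 1/8; Chidinma 1/8; Chukwudi 1/4; Dayo 1/8; Jide 1/4; Segun 1/8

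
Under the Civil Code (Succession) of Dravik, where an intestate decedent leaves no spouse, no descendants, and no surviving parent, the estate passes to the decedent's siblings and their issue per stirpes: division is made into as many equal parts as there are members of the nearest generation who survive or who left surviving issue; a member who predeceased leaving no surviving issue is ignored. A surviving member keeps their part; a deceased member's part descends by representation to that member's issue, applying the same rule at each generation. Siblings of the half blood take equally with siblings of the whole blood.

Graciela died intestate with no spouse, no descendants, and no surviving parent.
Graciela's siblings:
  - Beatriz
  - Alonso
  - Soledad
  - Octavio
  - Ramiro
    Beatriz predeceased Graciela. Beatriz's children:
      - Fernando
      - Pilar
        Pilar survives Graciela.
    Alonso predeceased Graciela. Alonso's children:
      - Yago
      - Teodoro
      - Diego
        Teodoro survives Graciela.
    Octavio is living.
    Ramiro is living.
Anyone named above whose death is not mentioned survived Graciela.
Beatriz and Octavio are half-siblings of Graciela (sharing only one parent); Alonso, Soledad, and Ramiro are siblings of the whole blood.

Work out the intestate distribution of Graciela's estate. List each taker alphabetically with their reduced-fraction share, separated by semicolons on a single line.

Diego 1/15; Fernando 1/10; Octavio 1/5; Pilar 1/10; Ramiro 1/5; Soledad 1/5; Teodoro 1/15; Yago 1/15

No spouse, descendants, or parent survives, so the estate passes to Graciela's siblings per stirpes.
Half-blood and whole-blood siblings take equally under the stated rule.
The estate is divided into 5 equal shares of 1/5 among Beatriz, Alonso, Soledad, Octavio, Ramiro.
Beatriz predeceased; the 1/5 allotted to Beatriz's branch passes to Beatriz's issue by representation.
The 1/5 is divided into 2 equal shares of 1/10 among Fernando, Pilar.
Fernando is living and takes 1/10.
Pilar is living and takes 1/10.
Alonso predeceased; the 1/5 allotted to Alonso's branch passes to Alonso's issue by representation.
The 1/5 is divided into 3 equal shares of 1/15 among Yago, Teodoro, Diego.
Yago is living and takes 1/15.
Teodoro is living and takes 1/15.
Diego is living and takes 1/15.
Soledad is living and takes 1/5.
Octavio is living and takes 1/5.
Ramiro is living and takes 1/5.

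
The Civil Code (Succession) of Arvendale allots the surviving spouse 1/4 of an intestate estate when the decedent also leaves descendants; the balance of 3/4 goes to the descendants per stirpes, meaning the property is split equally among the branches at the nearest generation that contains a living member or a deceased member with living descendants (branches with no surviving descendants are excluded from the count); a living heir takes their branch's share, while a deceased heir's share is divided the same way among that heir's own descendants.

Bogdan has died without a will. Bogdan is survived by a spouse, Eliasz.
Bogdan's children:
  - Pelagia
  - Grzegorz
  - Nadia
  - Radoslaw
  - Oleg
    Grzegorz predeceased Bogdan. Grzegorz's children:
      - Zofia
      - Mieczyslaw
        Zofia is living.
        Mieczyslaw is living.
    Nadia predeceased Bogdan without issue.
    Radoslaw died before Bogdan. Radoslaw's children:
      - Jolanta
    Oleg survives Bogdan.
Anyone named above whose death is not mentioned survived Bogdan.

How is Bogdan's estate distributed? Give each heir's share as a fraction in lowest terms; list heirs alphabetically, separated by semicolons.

Eliasz, as surviving spouse, takes 1/4.
The remaining 3/4 passes to Bogdan's descendants per stirpes.
Nadia left no surviving issue, so that branch lapses and is disregarded.
The 3/4 is divided into 4 equal shares of 3/16 among Pelagia, Grzegorz, Radoslaw, Oleg.
Pelagia is living and takes 3/16.
Grzegorz predeceased; the 3/16 allotted to Grzegorz's branch passes to Grzegorz's issue by representation.
The 3/16 is divided into 2 equal shares of 3/32 among Zofia, Mieczyslaw.
Zofia is living and takes 3/32.
Mieczyslaw is living and takes 3/32.
Radoslaw predeceased; the 3/16 allotted to Radoslaw's branch passes to Radoslaw's issue by representation.
Jolanta is the sole taker at this level and receives the full 3/16.
Oleg is living and takes 3/16.

Eliasz 1/4; Jolanta 3/16; Mieczyslaw 3/32; Oleg 3/16; Pelagia 3/16; Zofia 3/32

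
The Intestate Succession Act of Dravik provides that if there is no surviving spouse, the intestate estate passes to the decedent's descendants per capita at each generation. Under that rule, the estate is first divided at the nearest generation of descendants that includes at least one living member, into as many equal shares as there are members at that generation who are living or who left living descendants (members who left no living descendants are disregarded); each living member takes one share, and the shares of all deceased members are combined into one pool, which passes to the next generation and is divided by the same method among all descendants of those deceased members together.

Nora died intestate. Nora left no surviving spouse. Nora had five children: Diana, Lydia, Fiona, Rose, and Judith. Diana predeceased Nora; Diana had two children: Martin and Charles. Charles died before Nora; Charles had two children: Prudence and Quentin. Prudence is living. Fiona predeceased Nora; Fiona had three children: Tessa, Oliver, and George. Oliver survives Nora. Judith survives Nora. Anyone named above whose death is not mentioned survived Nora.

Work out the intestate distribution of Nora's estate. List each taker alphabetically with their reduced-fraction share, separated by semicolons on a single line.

There is no surviving spouse, so the entire estate passes to Nora's descendants per capita at each generation.
At generation 1 (Diana, Lydia, Fiona, Rose, Judith) there are 5 shares of (1)/5 = 1/5 each.
Living: Lydia, Rose, and Judith — each takes 1/5.
Deceased: Diana and Fiona. Their combined 2/5 is pooled and carried to generation 2.
At generation 2 (Martin, Charles, Tessa, Oliver, George) there are 5 shares of (2/5)/5 = 2/25 each.
Living: Martin, Tessa, Oliver, and George — each takes 2/25.
Deceased: Charles. That 2/25 share is carried to generation 3.
At generation 3 (Prudence, Quentin) there are 2 shares of (2/25)/2 = 1/25 each.
Living: Prudence and Quentin — each takes 1/25.

George 2/25; Judith 1/5; Lydia 1/5; Martin 2/25; Oliver 2/25; Prudence 1/25; Quentin 1/25; Rose 1/5; Tessa 2/25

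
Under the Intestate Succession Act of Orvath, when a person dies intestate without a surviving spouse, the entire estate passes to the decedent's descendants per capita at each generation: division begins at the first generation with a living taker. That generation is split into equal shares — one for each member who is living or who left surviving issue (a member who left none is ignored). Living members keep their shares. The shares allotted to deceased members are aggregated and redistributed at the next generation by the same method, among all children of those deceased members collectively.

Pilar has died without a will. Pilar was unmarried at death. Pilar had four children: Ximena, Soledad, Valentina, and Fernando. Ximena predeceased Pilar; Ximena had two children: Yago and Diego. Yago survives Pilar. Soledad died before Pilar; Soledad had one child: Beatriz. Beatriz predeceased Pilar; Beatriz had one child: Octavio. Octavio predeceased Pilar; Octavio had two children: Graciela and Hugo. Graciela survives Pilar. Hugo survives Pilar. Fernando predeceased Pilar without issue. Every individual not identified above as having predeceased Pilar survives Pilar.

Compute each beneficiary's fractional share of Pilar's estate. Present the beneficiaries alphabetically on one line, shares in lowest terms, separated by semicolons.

Diego 2/9; Graciela 1/9; Hugo 1/9; Valentina 1/3; Yago 2/9

There is no surviving spouse, so the entire estate passes to Pilar's descendants per capita at each generation.
At generation 1 (Ximena, Soledad, Valentina) there are 3 shares of (1)/3 = 1/3 each.
Living: Valentina — each takes 1/3.
Deceased: Ximena and Soledad. Their combined 2/3 is pooled and carried to generation 2.
At generation 2 (Yago, Diego, Beatriz) there are 3 shares of (2/3)/3 = 2/9 each.
Living: Yago and Diego — each takes 2/9.
Deceased: Beatriz. That 2/9 share is carried to generation 3.
At generation 3 (Octavio) there are 1 shares of (2/9)/1 = 2/9 each.
Deceased: Octavio. That 2/9 share is carried to generation 4.
At generation 4 (Graciela, Hugo) there are 2 shares of (2/9)/2 = 1/9 each.
Living: Graciela and Hugo — each takes 1/9.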